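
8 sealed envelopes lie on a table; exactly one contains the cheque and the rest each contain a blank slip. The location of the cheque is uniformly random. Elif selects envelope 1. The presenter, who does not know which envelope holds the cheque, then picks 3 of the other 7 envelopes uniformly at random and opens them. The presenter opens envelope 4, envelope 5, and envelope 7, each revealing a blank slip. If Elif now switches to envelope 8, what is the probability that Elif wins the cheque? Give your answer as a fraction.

1/5

Condition on the true location of the cheque.
If it is in any of envelopes 1, 2, 3, 6, and 8 (prior 1/8 each): the presenter picks exactly this set with probability 1/35 regardless, and none is the prize; weight (1/8)·(1/35) = 1/280 each.
If it is in any of envelopes 4, 5, and 7 (prior 1/8 each): that envelope was opened and seen not to hold the prize — ruled out; weight (1/8)·0 = 0 each.
The weights sum to 1/56.
So P(the cheque in envelope 8 | the presenter opened envelope 4, envelope 5, and envelope 7) = (1/280) / (1/56) = 1/5.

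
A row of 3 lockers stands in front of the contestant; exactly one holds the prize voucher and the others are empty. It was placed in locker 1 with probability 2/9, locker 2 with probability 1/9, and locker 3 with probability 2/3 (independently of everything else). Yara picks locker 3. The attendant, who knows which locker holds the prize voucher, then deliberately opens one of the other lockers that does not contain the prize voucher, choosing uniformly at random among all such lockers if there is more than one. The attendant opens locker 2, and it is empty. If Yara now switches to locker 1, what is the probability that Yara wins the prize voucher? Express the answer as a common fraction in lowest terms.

Condition on the true location of the prize voucher.
If it is in locker 1 (prior 2/9): the attendant has no choice, probability 1; weight (2/9)·1 = 2/9.
If it is in locker 2 (prior 1/9): the attendant opened locker 2, so this case is ruled out; weight (1/9)·0 = 0.
If it is in locker 3 (prior 2/3): the attendant has 2 equally likely choices, so probability 1/2; weight (2/3)·(1/2) = 1/3.
The weights sum to 5/9.
So P(the prize voucher in locker 1 | the attendant opened locker 2) = (2/9) / (5/9) = 2/5.

2/5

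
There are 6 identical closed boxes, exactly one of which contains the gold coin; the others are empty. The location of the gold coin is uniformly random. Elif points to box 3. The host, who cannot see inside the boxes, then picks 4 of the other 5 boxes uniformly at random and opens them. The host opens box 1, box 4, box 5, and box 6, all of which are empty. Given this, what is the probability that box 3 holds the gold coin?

Condition on the true location of the gold coin.
If it is in any of boxes 1, 4, 5, and 6 (prior 1/6 each): that box was opened and seen not to hold the prize — ruled out; weight (1/6)·0 = 0 each.
If it is in either of boxes 2 and 3 (prior 1/6 each): the host picks exactly this set with probability 1/5 regardless, and none is the prize; weight (1/6)·(1/5) = 1/30 each.
The weights sum to 1/15.
So P(the gold coin in box 3 | the host opened box 1, box 4, box 5, and box 6) = (1/30) / (1/15) = 1/2.

1/2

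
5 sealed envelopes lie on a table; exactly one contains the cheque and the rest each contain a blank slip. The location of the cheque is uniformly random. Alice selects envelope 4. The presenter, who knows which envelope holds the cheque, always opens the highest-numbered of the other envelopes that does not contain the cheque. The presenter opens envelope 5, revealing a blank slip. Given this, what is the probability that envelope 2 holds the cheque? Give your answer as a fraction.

Condition on the true location of the cheque.
If it is in any of envelopes 1, 2, 3, and 4 (prior 1/5 each): envelope 5 is the highest-numbered option available, probability 1; weight (1/5)·1 = 1/5 each.
If it is in envelope 5 (prior 1/5): the presenter opened envelope 5, so this case is ruled out; weight (1/5)·0 = 0.
The weights sum to 4/5.
So P(the cheque in envelope 2 | the presenter opened envelope 5) = (1/5) / (4/5) = 1/4.

1/4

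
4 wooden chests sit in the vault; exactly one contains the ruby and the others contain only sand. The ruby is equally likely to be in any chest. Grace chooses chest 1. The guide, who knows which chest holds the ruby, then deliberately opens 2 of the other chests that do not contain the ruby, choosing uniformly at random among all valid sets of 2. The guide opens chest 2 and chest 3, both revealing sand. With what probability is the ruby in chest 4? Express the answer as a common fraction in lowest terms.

Apply Bayes' rule, conditioning on where the ruby actually is.
If it is in chest 1 (prior 1/4): the guide has 3 equally likely choices, so probability 1/3; weight (1/4)·(1/3) = 1/12.
If it is in either of chests 2 and 3 (prior 1/4 each): that chest was opened and seen not to hold the prize — ruled out; weight (1/4)·0 = 0 each.
If it is in chest 4 (prior 1/4): the guide has no choice, probability 1; weight (1/4)·1 = 1/4.
The weights sum to 1/3.
So P(the ruby in chest 4 | the guide opened chest 2 and chest 3) = (1/4) / (1/3) = 3/4.

3/4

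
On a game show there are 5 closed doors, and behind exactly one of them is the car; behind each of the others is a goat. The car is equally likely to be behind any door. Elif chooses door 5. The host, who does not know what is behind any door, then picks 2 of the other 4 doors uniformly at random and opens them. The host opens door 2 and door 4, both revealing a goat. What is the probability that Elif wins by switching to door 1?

1/3

Apply Bayes' rule, conditioning on where the car actually is.
If it is behind any of doors 1, 3, and 5 (prior 1/5 each): the host picks exactly this set with probability 1/6 regardless, and none is the prize; weight (1/5)·(1/6) = 1/30 each.
If it is behind either of doors 2 and 4 (prior 1/5 each): that door was opened and seen not to hold the prize — ruled out; weight (1/5)·0 = 0 each.
The weights sum to 1/10.
So P(the car behind door 1 | the host opened door 2 and door 4) = (1/30) / (1/10) = 1/3.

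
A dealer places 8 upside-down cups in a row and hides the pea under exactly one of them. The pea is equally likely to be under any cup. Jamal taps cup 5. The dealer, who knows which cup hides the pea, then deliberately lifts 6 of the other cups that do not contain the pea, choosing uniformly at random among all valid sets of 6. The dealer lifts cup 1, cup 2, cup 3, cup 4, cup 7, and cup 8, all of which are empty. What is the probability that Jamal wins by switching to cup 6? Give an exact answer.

Apply Bayes' rule, conditioning on where the pea actually is.
If it is under any of cups 1, 2, 3, 4, 7, and 8 (prior 1/8 each): that cup was opened and seen not to hold the prize — ruled out; weight (1/8)·0 = 0 each.
If it is under cup 5 (prior 1/8): the dealer has 7 equally likely choices, so probability 1/7; weight (1/8)·(1/7) = 1/56.
If it is under cup 6 (prior 1/8): the dealer has no choice, probability 1; weight (1/8)·1 = 1/8.
The weights sum to 1/7.
So P(the pea under cup 6 | the dealer opened cup 1, cup 2, cup 3, cup 4, cup 7, and cup 8) = (1/8) / (1/7) = 7/8.

7/8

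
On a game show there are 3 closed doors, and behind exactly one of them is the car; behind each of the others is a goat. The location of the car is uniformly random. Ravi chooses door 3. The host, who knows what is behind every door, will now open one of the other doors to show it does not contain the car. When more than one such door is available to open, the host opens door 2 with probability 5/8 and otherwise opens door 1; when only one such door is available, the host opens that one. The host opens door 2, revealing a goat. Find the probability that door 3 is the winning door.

Condition on the true location of the car.
If it is behind door 1 (prior 1/3): only door 2 is available, probability 1; weight (1/3)·1 = 1/3.
If it is behind door 2 (prior 1/3): the host opened door 2, so this case is ruled out; weight (1/3)·0 = 0.
If it is behind door 3 (prior 1/3): door 2 is available, opened with probability 5/8; weight (1/3)·(5/8) = 5/24.
The weights sum to 13/24.
So P(the car behind door 3 | the host opened door 2) = (5/24) / (13/24) = 5/13.

5/13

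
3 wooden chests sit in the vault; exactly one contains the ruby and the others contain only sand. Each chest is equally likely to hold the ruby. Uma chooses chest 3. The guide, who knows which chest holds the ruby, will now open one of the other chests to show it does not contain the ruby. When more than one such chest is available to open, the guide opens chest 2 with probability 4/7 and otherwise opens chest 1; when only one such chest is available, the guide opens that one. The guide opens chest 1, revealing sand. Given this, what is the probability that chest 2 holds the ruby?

7/10

Condition on the true location of the ruby.
If it is in chest 1 (prior 1/3): the guide opened chest 1, so this case is ruled out; weight (1/3)·0 = 0.
If it is in chest 2 (prior 1/3): only chest 1 is available, probability 1; weight (1/3)·1 = 1/3.
If it is in chest 3 (prior 1/3): chest 2 is available but not opened, probability 3/7; weight (1/3)·(3/7) = 1/7.
The weights sum to 10/21.
So P(the ruby in chest 2 | the guide opened chest 1) = (1/3) / (10/21) = 7/10.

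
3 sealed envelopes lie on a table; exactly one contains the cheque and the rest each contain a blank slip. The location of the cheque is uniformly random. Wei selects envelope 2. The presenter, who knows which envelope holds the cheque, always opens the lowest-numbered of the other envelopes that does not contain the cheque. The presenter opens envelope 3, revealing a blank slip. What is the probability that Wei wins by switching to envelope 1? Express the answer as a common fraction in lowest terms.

Apply Bayes' rule, conditioning on where the cheque actually is.
If it is in envelope 1 (prior 1/3): envelope 3 is the lowest-numbered option available, probability 1; weight (1/3)·1 = 1/3.
If it is in envelope 2 (prior 1/3): the presenter would have opened envelope 1 instead, probability 0; weight (1/3)·0 = 0.
If it is in envelope 3 (prior 1/3): the presenter opened envelope 3, so this case is ruled out; weight (1/3)·0 = 0.
The weights sum to 1/3.
So P(the cheque in envelope 1 | the presenter opened envelope 3) = (1/3) / (1/3) = 1.

1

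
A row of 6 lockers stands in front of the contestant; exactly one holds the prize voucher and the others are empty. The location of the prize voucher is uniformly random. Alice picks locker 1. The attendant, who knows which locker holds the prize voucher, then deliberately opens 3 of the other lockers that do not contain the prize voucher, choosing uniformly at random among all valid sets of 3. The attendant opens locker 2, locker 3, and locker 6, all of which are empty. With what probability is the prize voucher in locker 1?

Condition on the true location of the prize voucher.
If it is in locker 1 (prior 1/6): the attendant has 10 equally likely choices, so probability 1/10; weight (1/6)·(1/10) = 1/60.
If it is in any of lockers 2, 3, and 6 (prior 1/6 each): that locker was opened and seen not to hold the prize — ruled out; weight (1/6)·0 = 0 each.
If it is in either of lockers 4 and 5 (prior 1/6 each): the attendant has 4 equally likely choices, so probability 1/4; weight (1/6)·(1/4) = 1/24 each.
The weights sum to 1/10.
So P(the prize voucher in locker 1 | the attendant opened locker 2, locker 3, and locker 6) = (1/60) / (1/10) = 1/6.

1/6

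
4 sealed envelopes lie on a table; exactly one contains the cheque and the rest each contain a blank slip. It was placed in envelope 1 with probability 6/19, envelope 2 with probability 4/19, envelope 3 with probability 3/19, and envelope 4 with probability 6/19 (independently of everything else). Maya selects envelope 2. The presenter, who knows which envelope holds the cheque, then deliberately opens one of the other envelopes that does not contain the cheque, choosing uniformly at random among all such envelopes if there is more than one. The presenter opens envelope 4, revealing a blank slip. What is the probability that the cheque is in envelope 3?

9/35

Apply Bayes' rule, conditioning on where the cheque actually is.
If it is in envelope 1 (prior 6/19): the presenter has 2 equally likely choices, so probability 1/2; weight (6/19)·(1/2) = 3/19.
If it is in envelope 2 (prior 4/19): the presenter has 3 equally likely choices, so probability 1/3; weight (4/19)·(1/3) = 4/57.
If it is in envelope 3 (prior 3/19): the presenter has 2 equally likely choices, so probability 1/2; weight (3/19)·(1/2) = 3/38.
If it is in envelope 4 (prior 6/19): the presenter opened envelope 4, so this case is ruled out; weight (6/19)·0 = 0.
The weights sum to 35/114.
So P(the cheque in envelope 3 | the presenter opened envelope 4) = (3/38) / (35/114) = 9/35.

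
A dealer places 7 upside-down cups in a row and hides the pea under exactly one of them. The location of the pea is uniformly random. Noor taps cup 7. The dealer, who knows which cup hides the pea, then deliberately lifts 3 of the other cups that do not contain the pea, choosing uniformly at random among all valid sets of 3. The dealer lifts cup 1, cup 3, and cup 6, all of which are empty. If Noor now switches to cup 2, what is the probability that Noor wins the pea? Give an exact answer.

Apply Bayes' rule, conditioning on where the pea actually is.
If it is under any of cups 1, 3, and 6 (prior 1/7 each): that cup was opened and seen not to hold the prize — ruled out; weight (1/7)·0 = 0 each.
If it is under any of cups 2, 4, and 5 (prior 1/7 each): the dealer has 10 equally likely choices, so probability 1/10; weight (1/7)·(1/10) = 1/70 each.
If it is under cup 7 (prior 1/7): the dealer has 20 equally likely choices, so probability 1/20; weight (1/7)·(1/20) = 1/140.
The weights sum to 1/20.
So P(the pea under cup 2 | the dealer opened cup 1, cup 3, and cup 6) = (1/70) / (1/20) = 2/7.

2/7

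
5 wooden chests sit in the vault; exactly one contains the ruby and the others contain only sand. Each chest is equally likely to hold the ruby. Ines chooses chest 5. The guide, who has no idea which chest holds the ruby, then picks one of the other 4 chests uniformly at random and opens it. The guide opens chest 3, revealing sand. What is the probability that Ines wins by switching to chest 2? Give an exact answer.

Apply Bayes' rule, conditioning on where the ruby actually is.
If it is in any of chests 1, 2, 4, and 5 (prior 1/5 each): the guide picks chest 3 with probability 1/4 regardless, and it is not the prize; weight (1/5)·(1/4) = 1/20 each.
If it is in chest 3 (prior 1/5): the guide opened chest 3, so this case is ruled out; weight (1/5)·0 = 0.
The weights sum to 1/5.
So P(the ruby in chest 2 | the guide opened chest 3) = (1/20) / (1/5) = 1/4.

1/4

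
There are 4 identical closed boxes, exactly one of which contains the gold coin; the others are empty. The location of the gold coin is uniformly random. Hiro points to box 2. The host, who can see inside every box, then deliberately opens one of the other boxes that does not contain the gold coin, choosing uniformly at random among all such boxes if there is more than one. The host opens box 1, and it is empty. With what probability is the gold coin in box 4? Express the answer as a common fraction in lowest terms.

3/8

Consider each possible location of the gold coin in turn.
If it is in box 1 (prior 1/4): the host opened box 1, so this case is ruled out; weight (1/4)·0 = 0.
If it is in box 2 (prior 1/4): the host has 3 equally likely choices, so probability 1/3; weight (1/4)·(1/3) = 1/12.
If it is in either of boxes 3 and 4 (prior 1/4 each): the host has 2 equally likely choices, so probability 1/2; weight (1/4)·(1/2) = 1/8 each.
The weights sum to 1/3.
So P(the gold coin in box 4 | the host opened box 1) = (1/8) / (1/3) = 3/8.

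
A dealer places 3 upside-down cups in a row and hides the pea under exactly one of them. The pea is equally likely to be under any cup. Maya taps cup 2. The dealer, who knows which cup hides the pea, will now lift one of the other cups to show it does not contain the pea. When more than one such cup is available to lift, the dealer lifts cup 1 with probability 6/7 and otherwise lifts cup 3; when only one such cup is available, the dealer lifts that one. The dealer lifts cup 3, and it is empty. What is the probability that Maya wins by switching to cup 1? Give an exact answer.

Apply Bayes' rule, conditioning on where the pea actually is.
If it is under cup 1 (prior 1/3): only cup 3 is available, probability 1; weight (1/3)·1 = 1/3.
If it is under cup 2 (prior 1/3): cup 1 is available but not opened, probability 1/7; weight (1/3)·(1/7) = 1/21.
If it is under cup 3 (prior 1/3): the dealer opened cup 3, so this case is ruled out; weight (1/3)·0 = 0.
The weights sum to 8/21.
So P(the pea under cup 1 | the dealer opened cup 3) = (1/3) / (8/21) = 7/8.

7/8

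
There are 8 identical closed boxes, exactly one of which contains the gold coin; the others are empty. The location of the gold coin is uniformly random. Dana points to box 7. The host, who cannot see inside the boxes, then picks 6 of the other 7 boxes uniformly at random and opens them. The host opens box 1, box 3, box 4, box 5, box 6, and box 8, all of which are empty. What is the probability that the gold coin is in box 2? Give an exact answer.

1/2

Apply Bayes' rule, conditioning on where the gold coin actually is.
If it is in any of boxes 1, 3, 4, 5, 6, and 8 (prior 1/8 each): that box was opened and seen not to hold the prize — ruled out; weight (1/8)·0 = 0 each.
If it is in either of boxes 2 and 7 (prior 1/8 each): the host picks exactly this set with probability 1/7 regardless, and none is the prize; weight (1/8)·(1/7) = 1/56 each.
The weights sum to 1/28.
So P(the gold coin in box 2 | the host opened box 1, box 3, box 4, box 5, box 6, and box 8) = (1/56) / (1/28) = 1/2.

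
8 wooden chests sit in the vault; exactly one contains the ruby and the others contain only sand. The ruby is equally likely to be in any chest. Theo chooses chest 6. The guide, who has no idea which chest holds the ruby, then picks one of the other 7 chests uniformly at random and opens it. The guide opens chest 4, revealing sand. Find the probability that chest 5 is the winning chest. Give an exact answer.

Apply Bayes' rule, conditioning on where the ruby actually is.
If it is in any of chests 1, 2, 3, 5, 6, 7, and 8 (prior 1/8 each): the guide picks chest 4 with probability 1/7 regardless, and it is not the prize; weight (1/8)·(1/7) = 1/56 each.
If it is in chest 4 (prior 1/8): the guide opened chest 4, so this case is ruled out; weight (1/8)·0 = 0.
The weights sum to 1/8.
So P(the ruby in chest 5 | the guide opened chest 4) = (1/56) / (1/8) = 1/7.

1/7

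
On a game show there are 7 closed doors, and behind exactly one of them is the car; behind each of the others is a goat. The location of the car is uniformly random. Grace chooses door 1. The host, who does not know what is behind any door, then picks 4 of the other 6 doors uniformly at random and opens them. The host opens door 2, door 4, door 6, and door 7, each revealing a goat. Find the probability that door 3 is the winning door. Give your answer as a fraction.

1/3

Apply Bayes' rule, conditioning on where the car actually is.
If it is behind any of doors 1, 3, and 5 (prior 1/7 each): the host picks exactly this set with probability 1/15 regardless, and none is the prize; weight (1/7)·(1/15) = 1/105 each.
If it is behind any of doors 2, 4, 6, and 7 (prior 1/7 each): that door was opened and seen not to hold the prize — ruled out; weight (1/7)·0 = 0 each.
The weights sum to 1/35.
So P(the car behind door 3 | the host opened door 2, door 4, door 6, and door 7) = (1/105) / (1/35) = 1/3.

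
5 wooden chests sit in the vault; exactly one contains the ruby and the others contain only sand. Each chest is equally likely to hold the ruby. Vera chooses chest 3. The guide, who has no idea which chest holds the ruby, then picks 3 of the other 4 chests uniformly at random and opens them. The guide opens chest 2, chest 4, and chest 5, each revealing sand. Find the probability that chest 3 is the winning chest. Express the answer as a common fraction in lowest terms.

1/2

Because the guide chose which chests to open without knowing where the ruby is, the choice is independent of the prize location. Learning that none of the 3 opened chests holds the ruby simply rules out those 3 locations and leaves the remaining 2 chests still equally likely by symmetry.
So P(the ruby in chest 3) = 1/2.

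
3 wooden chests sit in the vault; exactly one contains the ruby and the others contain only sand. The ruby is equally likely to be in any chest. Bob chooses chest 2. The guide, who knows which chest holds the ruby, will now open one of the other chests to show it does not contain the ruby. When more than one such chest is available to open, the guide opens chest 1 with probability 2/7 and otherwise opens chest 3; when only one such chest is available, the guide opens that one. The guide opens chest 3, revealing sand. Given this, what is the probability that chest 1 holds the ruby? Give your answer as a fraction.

7/12

Condition on the true location of the ruby.
If it is in chest 1 (prior 1/3): only chest 3 is available, probability 1; weight (1/3)·1 = 1/3.
If it is in chest 2 (prior 1/3): chest 1 is available but not opened, probability 5/7; weight (1/3)·(5/7) = 5/21.
If it is in chest 3 (prior 1/3): the guide opened chest 3, so this case is ruled out; weight (1/3)·0 = 0.
The weights sum to 4/7.
So P(the ruby in chest 1 | the guide opened chest 3) = (1/3) / (4/7) = 7/12.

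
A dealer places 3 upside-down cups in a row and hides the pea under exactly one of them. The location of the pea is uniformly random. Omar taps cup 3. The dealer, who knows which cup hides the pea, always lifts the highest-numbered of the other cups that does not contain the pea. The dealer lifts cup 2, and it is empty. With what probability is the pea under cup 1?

Apply Bayes' rule, conditioning on where the pea actually is.
If it is under either of cups 1 and 3 (prior 1/3 each): cup 2 is the highest-numbered option available, probability 1; weight (1/3)·1 = 1/3 each.
If it is under cup 2 (prior 1/3): the dealer opened cup 2, so this case is ruled out; weight (1/3)·0 = 0.
The weights sum to 2/3.
So P(the pea under cup 1 | the dealer opened cup 2) = (1/3) / (2/3) = 1/2.

1/2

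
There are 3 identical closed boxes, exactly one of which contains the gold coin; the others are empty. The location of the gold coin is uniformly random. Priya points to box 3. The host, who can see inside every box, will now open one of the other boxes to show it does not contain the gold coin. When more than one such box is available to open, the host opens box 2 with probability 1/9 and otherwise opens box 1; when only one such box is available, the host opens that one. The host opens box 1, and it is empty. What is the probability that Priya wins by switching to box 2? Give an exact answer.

9/17

Consider each possible location of the gold coin in turn.
If it is in box 1 (prior 1/3): the host opened box 1, so this case is ruled out; weight (1/3)·0 = 0.
If it is in box 2 (prior 1/3): only box 1 is available, probability 1; weight (1/3)·1 = 1/3.
If it is in box 3 (prior 1/3): box 2 is available but not opened, probability 8/9; weight (1/3)·(8/9) = 8/27.
The weights sum to 17/27.
So P(the gold coin in box 2 | the host opened box 1) = (1/3) / (17/27) = 9/17.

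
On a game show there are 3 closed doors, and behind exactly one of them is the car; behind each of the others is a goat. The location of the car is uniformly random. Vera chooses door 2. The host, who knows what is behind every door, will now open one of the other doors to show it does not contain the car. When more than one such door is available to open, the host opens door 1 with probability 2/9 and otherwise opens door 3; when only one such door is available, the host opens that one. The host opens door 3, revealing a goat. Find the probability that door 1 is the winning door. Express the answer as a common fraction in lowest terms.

Consider each possible location of the car in turn.
If it is behind door 1 (prior 1/3): only door 3 is available, probability 1; weight (1/3)·1 = 1/3.
If it is behind door 2 (prior 1/3): door 1 is available but not opened, probability 7/9; weight (1/3)·(7/9) = 7/27.
If it is behind door 3 (prior 1/3): the host opened door 3, so this case is ruled out; weight (1/3)·0 = 0.
The weights sum to 16/27.
So P(the car behind door 1 | the host opened door 3) = (1/3) / (16/27) = 9/16.

9/16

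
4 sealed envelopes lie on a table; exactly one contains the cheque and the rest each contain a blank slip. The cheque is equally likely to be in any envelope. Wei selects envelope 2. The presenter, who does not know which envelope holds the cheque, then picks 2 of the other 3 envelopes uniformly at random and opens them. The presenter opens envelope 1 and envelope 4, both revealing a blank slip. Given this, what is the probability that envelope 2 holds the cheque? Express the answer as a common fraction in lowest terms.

1/2

Consider each possible location of the cheque in turn.
If it is in either of envelopes 1 and 4 (prior 1/4 each): that envelope was opened and seen not to hold the prize — ruled out; weight (1/4)·0 = 0 each.
If it is in either of envelopes 2 and 3 (prior 1/4 each): the presenter picks exactly this set with probability 1/3 regardless, and none is the prize; weight (1/4)·(1/3) = 1/12 each.
The weights sum to 1/6.
So P(the cheque in envelope 2 | the presenter opened envelope 1 and envelope 4) = (1/12) / (1/6) = 1/2.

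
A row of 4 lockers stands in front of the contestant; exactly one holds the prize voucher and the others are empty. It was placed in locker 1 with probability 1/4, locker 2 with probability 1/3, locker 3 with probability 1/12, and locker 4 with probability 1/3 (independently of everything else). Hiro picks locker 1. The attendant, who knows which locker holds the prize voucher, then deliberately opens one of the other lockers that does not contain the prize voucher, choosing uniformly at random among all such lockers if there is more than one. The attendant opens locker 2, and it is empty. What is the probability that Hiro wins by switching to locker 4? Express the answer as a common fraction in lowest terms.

4/7

Condition on the true location of the prize voucher.
If it is in locker 1 (prior 1/4): the attendant has 3 equally likely choices, so probability 1/3; weight (1/4)·(1/3) = 1/12.
If it is in locker 2 (prior 1/3): the attendant opened locker 2, so this case is ruled out; weight (1/3)·0 = 0.
If it is in locker 3 (prior 1/12): the attendant has 2 equally likely choices, so probability 1/2; weight (1/12)·(1/2) = 1/24.
If it is in locker 4 (prior 1/3): the attendant has 2 equally likely choices, so probability 1/2; weight (1/3)·(1/2) = 1/6.
The weights sum to 7/24.
So P(the prize voucher in locker 4 | the attendant opened locker 2) = (1/6) / (7/24) = 4/7.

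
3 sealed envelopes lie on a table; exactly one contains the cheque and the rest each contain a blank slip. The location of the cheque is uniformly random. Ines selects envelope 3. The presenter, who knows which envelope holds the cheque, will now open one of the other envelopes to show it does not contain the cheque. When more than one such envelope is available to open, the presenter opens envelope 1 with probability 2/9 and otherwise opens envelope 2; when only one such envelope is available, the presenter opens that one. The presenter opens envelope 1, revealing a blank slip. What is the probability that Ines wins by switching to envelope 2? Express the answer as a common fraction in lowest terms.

Consider each possible location of the cheque in turn.
If it is in envelope 1 (prior 1/3): the presenter opened envelope 1, so this case is ruled out; weight (1/3)·0 = 0.
If it is in envelope 2 (prior 1/3): only envelope 1 is available, probability 1; weight (1/3)·1 = 1/3.
If it is in envelope 3 (prior 1/3): envelope 1 is available, opened with probability 2/9; weight (1/3)·(2/9) = 2/27.
The weights sum to 11/27.
So P(the cheque in envelope 2 | the presenter opened envelope 1) = (1/3) / (11/27) = 9/11.

9/11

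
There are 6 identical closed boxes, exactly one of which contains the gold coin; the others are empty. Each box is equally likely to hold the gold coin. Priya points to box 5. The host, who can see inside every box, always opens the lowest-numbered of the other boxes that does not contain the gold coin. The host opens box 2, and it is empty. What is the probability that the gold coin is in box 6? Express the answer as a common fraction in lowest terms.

0

Condition on the true location of the gold coin.
If it is in box 1 (prior 1/6): box 2 is the lowest-numbered option available, probability 1; weight (1/6)·1 = 1/6.
If it is in box 2 (prior 1/6): the host opened box 2, so this case is ruled out; weight (1/6)·0 = 0.
If it is in any of boxes 3, 4, 5, and 6 (prior 1/6 each): the host would have opened box 1 instead, probability 0; weight (1/6)·0 = 0 each.
The weights sum to 1/6.
So P(the gold coin in box 6 | the host opened box 2) = 0 / (1/6) = 0.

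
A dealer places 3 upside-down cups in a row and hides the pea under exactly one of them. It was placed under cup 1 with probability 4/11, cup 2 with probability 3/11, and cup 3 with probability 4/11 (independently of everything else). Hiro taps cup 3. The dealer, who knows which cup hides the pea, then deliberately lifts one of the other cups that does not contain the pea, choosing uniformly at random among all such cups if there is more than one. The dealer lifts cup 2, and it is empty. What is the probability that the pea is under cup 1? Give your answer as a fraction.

2/3

Consider each possible location of the pea in turn.
If it is under cup 1 (prior 4/11): the dealer has no choice, probability 1; weight (4/11)·1 = 4/11.
If it is under cup 2 (prior 3/11): the dealer opened cup 2, so this case is ruled out; weight (3/11)·0 = 0.
If it is under cup 3 (prior 4/11): the dealer has 2 equally likely choices, so probability 1/2; weight (4/11)·(1/2) = 2/11.
The weights sum to 6/11.
So P(the pea under cup 1 | the dealer opened cup 2) = (4/11) / (6/11) = 2/3.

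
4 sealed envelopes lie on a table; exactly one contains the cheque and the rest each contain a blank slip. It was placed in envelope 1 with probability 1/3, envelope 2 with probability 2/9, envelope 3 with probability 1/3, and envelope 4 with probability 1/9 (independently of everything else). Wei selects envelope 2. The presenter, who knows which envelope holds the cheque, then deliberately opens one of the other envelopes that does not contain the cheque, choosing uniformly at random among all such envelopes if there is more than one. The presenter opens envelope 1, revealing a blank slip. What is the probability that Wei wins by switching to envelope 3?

Consider each possible location of the cheque in turn.
If it is in envelope 1 (prior 1/3): the presenter opened envelope 1, so this case is ruled out; weight (1/3)·0 = 0.
If it is in envelope 2 (prior 2/9): the presenter has 3 equally likely choices, so probability 1/3; weight (2/9)·(1/3) = 2/27.
If it is in envelope 3 (prior 1/3): the presenter has 2 equally likely choices, so probability 1/2; weight (1/3)·(1/2) = 1/6.
If it is in envelope 4 (prior 1/9): the presenter has 2 equally likely choices, so probability 1/2; weight (1/9)·(1/2) = 1/18.
The weights sum to 8/27.
So P(the cheque in envelope 3 | the presenter opened envelope 1) = (1/6) / (8/27) = 9/16.

9/16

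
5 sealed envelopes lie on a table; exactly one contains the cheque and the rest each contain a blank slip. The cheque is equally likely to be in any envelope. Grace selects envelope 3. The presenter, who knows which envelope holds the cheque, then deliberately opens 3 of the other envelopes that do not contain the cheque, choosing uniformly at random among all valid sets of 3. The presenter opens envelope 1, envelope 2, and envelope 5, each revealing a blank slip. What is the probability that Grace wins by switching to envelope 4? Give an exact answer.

4/5

Consider each possible location of the cheque in turn.
If it is in any of envelopes 1, 2, and 5 (prior 1/5 each): that envelope was opened and seen not to hold the prize — ruled out; weight (1/5)·0 = 0 each.
If it is in envelope 3 (prior 1/5): the presenter has 4 equally likely choices, so probability 1/4; weight (1/5)·(1/4) = 1/20.
If it is in envelope 4 (prior 1/5): the presenter has no choice, probability 1; weight (1/5)·1 = 1/5.
The weights sum to 1/4.
So P(the cheque in envelope 4 | the presenter opened envelope 1, envelope 2, and envelope 5) = (1/5) / (1/4) = 4/5.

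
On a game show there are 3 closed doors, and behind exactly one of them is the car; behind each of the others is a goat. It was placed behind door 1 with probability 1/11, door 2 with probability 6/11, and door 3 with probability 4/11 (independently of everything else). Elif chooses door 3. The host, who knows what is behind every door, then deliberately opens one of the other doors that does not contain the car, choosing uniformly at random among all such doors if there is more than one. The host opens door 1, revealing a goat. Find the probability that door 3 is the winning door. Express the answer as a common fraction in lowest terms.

Condition on the true location of the car.
If it is behind door 1 (prior 1/11): the host opened door 1, so this case is ruled out; weight (1/11)·0 = 0.
If it is behind door 2 (prior 6/11): the host has no choice, probability 1; weight (6/11)·1 = 6/11.
If it is behind door 3 (prior 4/11): the host has 2 equally likely choices, so probability 1/2; weight (4/11)·(1/2) = 2/11.
The weights sum to 8/11.
So P(the car behind door 3 | the host opened door 1) = (2/11) / (8/11) = 1/4.

1/4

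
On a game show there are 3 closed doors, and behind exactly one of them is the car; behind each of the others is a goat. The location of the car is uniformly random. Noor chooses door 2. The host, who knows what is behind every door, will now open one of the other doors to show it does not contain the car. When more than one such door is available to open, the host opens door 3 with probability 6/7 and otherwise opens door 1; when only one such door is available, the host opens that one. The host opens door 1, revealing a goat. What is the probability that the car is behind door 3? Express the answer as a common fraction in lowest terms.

Consider each possible location of the car in turn.
If it is behind door 1 (prior 1/3): the host opened door 1, so this case is ruled out; weight (1/3)·0 = 0.
If it is behind door 2 (prior 1/3): door 3 is available but not opened, probability 1/7; weight (1/3)·(1/7) = 1/21.
If it is behind door 3 (prior 1/3): only door 1 is available, probability 1; weight (1/3)·1 = 1/3.
The weights sum to 8/21.
So P(the car behind door 3 | the host opened door 1) = (1/3) / (8/21) = 7/8.

7/8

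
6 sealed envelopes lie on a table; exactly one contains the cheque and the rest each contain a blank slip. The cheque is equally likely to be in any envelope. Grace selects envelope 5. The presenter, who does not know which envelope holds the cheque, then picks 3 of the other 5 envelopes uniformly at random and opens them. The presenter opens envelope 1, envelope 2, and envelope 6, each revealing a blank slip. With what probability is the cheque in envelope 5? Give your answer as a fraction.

1/3

Because the presenter chose which envelopes to open without knowing where the cheque is, the choice is independent of the prize location. Learning that none of the 3 opened envelopes holds the cheque simply rules out those 3 locations and leaves the remaining 3 envelopes still equally likely by symmetry.
So P(the cheque in envelope 5) = 1/3.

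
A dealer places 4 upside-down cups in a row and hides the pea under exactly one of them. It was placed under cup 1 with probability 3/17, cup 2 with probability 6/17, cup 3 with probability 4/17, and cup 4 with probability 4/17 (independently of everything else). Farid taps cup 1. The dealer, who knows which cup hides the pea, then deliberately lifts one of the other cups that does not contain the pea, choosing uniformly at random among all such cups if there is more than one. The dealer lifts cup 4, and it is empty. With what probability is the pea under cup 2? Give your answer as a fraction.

1/2

Condition on the true location of the pea.
If it is under cup 1 (prior 3/17): the dealer has 3 equally likely choices, so probability 1/3; weight (3/17)·(1/3) = 1/17.
If it is under cup 2 (prior 6/17): the dealer has 2 equally likely choices, so probability 1/2; weight (6/17)·(1/2) = 3/17.
If it is under cup 3 (prior 4/17): the dealer has 2 equally likely choices, so probability 1/2; weight (4/17)·(1/2) = 2/17.
If it is under cup 4 (prior 4/17): the dealer opened cup 4, so this case is ruled out; weight (4/17)·0 = 0.
The weights sum to 6/17.
So P(the pea under cup 2 | the dealer opened cup 4) = (3/17) / (6/17) = 1/2.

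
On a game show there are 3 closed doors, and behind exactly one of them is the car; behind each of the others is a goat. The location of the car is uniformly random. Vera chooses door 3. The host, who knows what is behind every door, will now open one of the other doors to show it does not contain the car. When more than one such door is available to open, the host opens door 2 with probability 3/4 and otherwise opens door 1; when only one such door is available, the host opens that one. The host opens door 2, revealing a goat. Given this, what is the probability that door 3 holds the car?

Condition on the true location of the car.
If it is behind door 1 (prior 1/3): only door 2 is available, probability 1; weight (1/3)·1 = 1/3.
If it is behind door 2 (prior 1/3): the host opened door 2, so this case is ruled out; weight (1/3)·0 = 0.
If it is behind door 3 (prior 1/3): door 2 is available, opened with probability 3/4; weight (1/3)·(3/4) = 1/4.
The weights sum to 7/12.
So P(the car behind door 3 | the host opened door 2) = (1/4) / (7/12) = 3/7.

3/7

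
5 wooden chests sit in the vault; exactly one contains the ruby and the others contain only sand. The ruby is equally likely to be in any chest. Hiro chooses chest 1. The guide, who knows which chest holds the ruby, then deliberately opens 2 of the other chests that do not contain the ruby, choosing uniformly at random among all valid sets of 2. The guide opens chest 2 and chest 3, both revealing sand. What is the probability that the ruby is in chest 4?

Apply Bayes' rule, conditioning on where the ruby actually is.
If it is in chest 1 (prior 1/5): the guide has 6 equally likely choices, so probability 1/6; weight (1/5)·(1/6) = 1/30.
If it is in either of chests 2 and 3 (prior 1/5 each): that chest was opened and seen not to hold the prize — ruled out; weight (1/5)·0 = 0 each.
If it is in either of chests 4 and 5 (prior 1/5 each): the guide has 3 equally likely choices, so probability 1/3; weight (1/5)·(1/3) = 1/15 each.
The weights sum to 1/6.
So P(the ruby in chest 4 | the guide opened chest 2 and chest 3) = (1/15) / (1/6) = 2/5.

2/5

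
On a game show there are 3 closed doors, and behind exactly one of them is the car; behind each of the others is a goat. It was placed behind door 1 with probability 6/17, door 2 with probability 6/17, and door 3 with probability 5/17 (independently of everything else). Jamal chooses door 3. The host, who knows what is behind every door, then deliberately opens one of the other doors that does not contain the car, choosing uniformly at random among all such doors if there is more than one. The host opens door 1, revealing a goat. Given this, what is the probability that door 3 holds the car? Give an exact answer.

Condition on the true location of the car.
If it is behind door 1 (prior 6/17): the host opened door 1, so this case is ruled out; weight (6/17)·0 = 0.
If it is behind door 2 (prior 6/17): the host has no choice, probability 1; weight (6/17)·1 = 6/17.
If it is behind door 3 (prior 5/17): the host has 2 equally likely choices, so probability 1/2; weight (5/17)·(1/2) = 5/34.
The weights sum to 1/2.
So P(the car behind door 3 | the host opened door 1) = (5/34) / (1/2) = 5/17.

5/17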